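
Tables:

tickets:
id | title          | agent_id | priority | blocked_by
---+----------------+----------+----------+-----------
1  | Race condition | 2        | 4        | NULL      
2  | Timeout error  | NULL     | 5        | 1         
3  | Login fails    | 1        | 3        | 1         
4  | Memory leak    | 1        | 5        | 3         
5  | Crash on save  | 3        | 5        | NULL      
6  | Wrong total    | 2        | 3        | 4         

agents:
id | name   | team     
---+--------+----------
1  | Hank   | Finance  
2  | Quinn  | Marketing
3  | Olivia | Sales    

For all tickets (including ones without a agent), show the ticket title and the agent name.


LEFT JOIN keeps every row from tickets (the left table); where agent_id has no match in agents, the agent columns become NULL. Walk through each ticket:
  - ticket 1 (Race condition): agent_id=2 -> matches Quinn
  - ticket 2 (Timeout error): agent_id=NULL, no match -> kept with NULL
  - ticket 3 (Login fails): agent_id=1 -> matches Hank
  - ticket 4 (Memory leak): agent_id=1 -> matches Hank
  - ticket 5 (Crash on save): agent_id=3 -> matches Olivia
  - ticket 6 (Wrong total): agent_id=2 -> matches Quinn
All 6 rows appear; 1 has NULL agent.

SQL:
SELECT a.title, b.name AS agent
FROM tickets a
LEFT JOIN agents b ON a.agent_id = b.id

Result:
title          | agent 
---------------+-------
Race condition | Quinn 
Timeout error  | NULL  
Login fails    | Hank  
Memory leak    | Hank  
Crash on save  | Olivia
Wrong total    | Quinn 


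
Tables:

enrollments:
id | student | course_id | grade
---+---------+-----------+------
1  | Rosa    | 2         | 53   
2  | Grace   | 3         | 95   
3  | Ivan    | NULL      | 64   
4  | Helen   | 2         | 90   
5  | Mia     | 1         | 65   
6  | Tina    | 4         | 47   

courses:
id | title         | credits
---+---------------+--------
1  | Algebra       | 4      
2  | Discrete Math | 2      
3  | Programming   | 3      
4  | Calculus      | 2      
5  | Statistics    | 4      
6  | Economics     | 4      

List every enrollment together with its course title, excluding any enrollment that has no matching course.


INNER JOIN keeps only enrollments rows whose course_id matches an id in courses. Walk through each enrollment:
  - enrollment 1 (Rosa): course_id=2 -> matches Discrete Math
  - enrollment 2 (Grace): course_id=3 -> matches Programming
  - enrollment 3 (Ivan): course_id=NULL, no match -> dropped
  - enrollment 4 (Helen): course_id=2 -> matches Discrete Math
  - enrollment 5 (Mia): course_id=1 -> matches Algebra
  - enrollment 6 (Tina): course_id=4 -> matches Calculus
So 1 of 6 rows is dropped.

SQL:
SELECT a.student, b.title AS course
FROM enrollments a
INNER JOIN courses b ON a.course_id = b.id

Result:
student | course       
--------+--------------
Rosa    | Discrete Math
Grace   | Programming  
Helen   | Discrete Math
Mia     | Algebra      
Tina    | Calculus     


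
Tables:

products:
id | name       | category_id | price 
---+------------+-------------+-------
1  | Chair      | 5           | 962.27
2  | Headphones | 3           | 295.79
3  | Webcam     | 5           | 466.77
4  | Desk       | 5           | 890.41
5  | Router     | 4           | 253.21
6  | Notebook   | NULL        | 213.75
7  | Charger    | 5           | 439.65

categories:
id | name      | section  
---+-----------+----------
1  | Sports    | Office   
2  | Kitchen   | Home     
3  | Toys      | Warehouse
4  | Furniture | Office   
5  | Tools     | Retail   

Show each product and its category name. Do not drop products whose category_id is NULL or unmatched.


LEFT JOIN keeps every row from products (the left table); where category_id has no match in categories, the category columns become NULL. Walk through each product:
  - product 1 (Chair): category_id=5 -> matches Tools
  - product 2 (Headphones): category_id=3 -> matches Toys
  - product 3 (Webcam): category_id=5 -> matches Tools
  - product 4 (Desk): category_id=5 -> matches Tools
  - product 5 (Router): category_id=4 -> matches Furniture
  - product 6 (Notebook): category_id=NULL, no match -> kept with NULL
  - product 7 (Charger): category_id=5 -> matches Tools
All 7 rows appear; 1 has NULL category.

SQL:
SELECT a.name, b.name AS category
FROM products a
LEFT JOIN categories b ON a.category_id = b.id

Result:
name       | category 
-----------+----------
Chair      | Tools    
Headphones | Toys     
Webcam     | Tools    
Desk       | Tools    
Router     | Furniture
Notebook   | NULL     
Charger    | Tools    


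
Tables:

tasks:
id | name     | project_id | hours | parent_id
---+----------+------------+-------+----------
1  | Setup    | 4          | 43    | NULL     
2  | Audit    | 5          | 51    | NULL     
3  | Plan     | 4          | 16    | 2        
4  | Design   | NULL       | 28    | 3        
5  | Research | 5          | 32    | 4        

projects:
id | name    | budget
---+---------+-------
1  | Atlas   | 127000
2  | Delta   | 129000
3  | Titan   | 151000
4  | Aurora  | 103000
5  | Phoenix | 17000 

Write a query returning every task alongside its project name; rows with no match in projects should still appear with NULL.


LEFT JOIN keeps every row from tasks (the left table); where project_id has no match in projects, the project columns become NULL. Walk through each task:
  - task 1 (Setup): project_id=4 -> matches Aurora
  - task 2 (Audit): project_id=5 -> matches Phoenix
  - task 3 (Plan): project_id=4 -> matches Aurora
  - task 4 (Design): project_id=NULL, no match -> kept with NULL
  - task 5 (Research): project_id=5 -> matches Phoenix
All 5 rows appear; 1 has NULL project.

SQL:
SELECT a.name, b.name AS project
FROM tasks a
LEFT JOIN projects b ON a.project_id = b.id

Result:
name     | project
---------+--------
Setup    | Aurora 
Audit    | Phoenix
Plan     | Aurora 
Design   | NULL   
Research | Phoenix


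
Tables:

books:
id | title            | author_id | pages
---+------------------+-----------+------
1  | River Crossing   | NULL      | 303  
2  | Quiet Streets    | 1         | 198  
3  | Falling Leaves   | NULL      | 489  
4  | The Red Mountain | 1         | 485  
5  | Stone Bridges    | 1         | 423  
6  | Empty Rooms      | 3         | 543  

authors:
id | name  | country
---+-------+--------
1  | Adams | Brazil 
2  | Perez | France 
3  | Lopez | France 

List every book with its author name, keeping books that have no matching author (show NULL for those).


LEFT JOIN keeps every row from books (the left table); where author_id has no match in authors, the author columns become NULL. Walk through each book:
  - book 1 (River Crossing): author_id=NULL, no match -> kept with NULL
  - book 2 (Quiet Streets): author_id=1 -> matches Adams
  - book 3 (Falling Leaves): author_id=NULL, no match -> kept with NULL
  - book 4 (The Red Mountain): author_id=1 -> matches Adams
  - book 5 (Stone Bridges): author_id=1 -> matches Adams
  - book 6 (Empty Rooms): author_id=3 -> matches Lopez
All 6 rows appear; 2 have NULL author.

SQL:
SELECT a.title, b.name AS author
FROM books a
LEFT JOIN authors b ON a.author_id = b.id

Result:
title            | author
-----------------+-------
River Crossing   | NULL  
Quiet Streets    | Adams 
Falling Leaves   | NULL  
The Red Mountain | Adams 
Stone Bridges    | Adams 
Empty Rooms      | Lopez 


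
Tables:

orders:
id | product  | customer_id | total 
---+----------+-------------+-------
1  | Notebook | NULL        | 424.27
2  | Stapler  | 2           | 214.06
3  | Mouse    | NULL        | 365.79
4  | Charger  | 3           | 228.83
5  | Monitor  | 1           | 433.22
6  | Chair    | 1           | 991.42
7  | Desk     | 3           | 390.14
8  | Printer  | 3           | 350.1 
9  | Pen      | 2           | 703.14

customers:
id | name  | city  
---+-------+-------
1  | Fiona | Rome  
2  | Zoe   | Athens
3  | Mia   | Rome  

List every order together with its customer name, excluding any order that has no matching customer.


INNER JOIN keeps only orders rows whose customer_id matches an id in customers. Walk through each order:
  - order 1 (Notebook): customer_id=NULL, no match -> dropped
  - order 2 (Stapler): customer_id=2 -> matches Zoe
  - order 3 (Mouse): customer_id=NULL, no match -> dropped
  - order 4 (Charger): customer_id=3 -> matches Mia
  - order 5 (Monitor): customer_id=1 -> matches Fiona
  - order 6 (Chair): customer_id=1 -> matches Fiona
  - order 7 (Desk): customer_id=3 -> matches Mia
  - order 8 (Printer): customer_id=3 -> matches Mia
  - order 9 (Pen): customer_id=2 -> matches Zoe
So 2 of 9 rows are dropped.

SQL:
SELECT a.product, b.name AS customer
FROM orders a
INNER JOIN customers b ON a.customer_id = b.id

Result:
product | customer
--------+---------
Stapler | Zoe     
Charger | Mia     
Monitor | Fiona   
Chair   | Fiona   
Desk    | Mia     
Printer | Mia     
Pen     | Zoe     


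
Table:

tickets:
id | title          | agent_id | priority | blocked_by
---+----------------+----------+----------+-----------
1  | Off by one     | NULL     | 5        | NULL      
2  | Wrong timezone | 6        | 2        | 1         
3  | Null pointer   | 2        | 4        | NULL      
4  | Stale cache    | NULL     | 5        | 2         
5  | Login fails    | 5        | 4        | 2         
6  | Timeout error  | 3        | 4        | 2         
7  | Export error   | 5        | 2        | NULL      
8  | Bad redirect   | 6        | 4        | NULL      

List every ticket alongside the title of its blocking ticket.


This is a self-join: tickets is joined to a second copy of itself, matching each row's blocked_by to another row's id. Use LEFT JOIN so rows with blocked_by=NULL are kept.
  - ticket 1 (Off by one): blocked_by=NULL -> NULL
  - ticket 2 (Wrong timezone): blocked_by=1 -> Off by one
  - ticket 3 (Null pointer): blocked_by=NULL -> NULL
  - ticket 4 (Stale cache): blocked_by=2 -> Wrong timezone
  - ticket 5 (Login fails): blocked_by=2 -> Wrong timezone
  - ticket 6 (Timeout error): blocked_by=2 -> Wrong timezone
  - ticket 7 (Export error): blocked_by=NULL -> NULL
  - ticket 8 (Bad redirect): blocked_by=NULL -> NULL

SQL:
SELECT a.title AS item, b.title AS blocked_by
FROM tickets a
LEFT JOIN tickets b ON a.blocked_by = b.id

Result:
item           | blocked_by    
---------------+---------------
Off by one     | NULL          
Wrong timezone | Off by one    
Null pointer   | NULL          
Stale cache    | Wrong timezone
Login fails    | Wrong timezone
Timeout error  | Wrong timezone
Export error   | NULL          
Bad redirect   | NULL          


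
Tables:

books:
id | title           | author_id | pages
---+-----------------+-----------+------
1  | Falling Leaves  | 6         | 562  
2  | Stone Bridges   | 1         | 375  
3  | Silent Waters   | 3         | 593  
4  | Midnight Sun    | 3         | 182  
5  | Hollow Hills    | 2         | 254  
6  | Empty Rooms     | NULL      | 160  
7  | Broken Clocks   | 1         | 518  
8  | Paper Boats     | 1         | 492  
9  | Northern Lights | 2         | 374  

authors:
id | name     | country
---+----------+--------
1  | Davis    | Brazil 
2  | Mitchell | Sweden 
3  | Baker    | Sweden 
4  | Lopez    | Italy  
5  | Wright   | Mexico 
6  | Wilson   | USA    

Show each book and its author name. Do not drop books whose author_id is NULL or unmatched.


LEFT JOIN keeps every row from books (the left table); where author_id has no match in authors, the author columns become NULL. Walk through each book:
  - book 1 (Falling Leaves): author_id=6 -> matches Wilson
  - book 2 (Stone Bridges): author_id=1 -> matches Davis
  - book 3 (Silent Waters): author_id=3 -> matches Baker
  - book 4 (Midnight Sun): author_id=3 -> matches Baker
  - book 5 (Hollow Hills): author_id=2 -> matches Mitchell
  - book 6 (Empty Rooms): author_id=NULL, no match -> kept with NULL
  - book 7 (Broken Clocks): author_id=1 -> matches Davis
  - book 8 (Paper Boats): author_id=1 -> matches Davis
  - book 9 (Northern Lights): author_id=2 -> matches Mitchell
All 9 rows appear; 1 has NULL author.

SQL:
SELECT a.title, b.name AS author
FROM books a
LEFT JOIN authors b ON a.author_id = b.id

Result:
title           | author  
----------------+---------
Falling Leaves  | Wilson  
Stone Bridges   | Davis   
Silent Waters   | Baker   
Midnight Sun    | Baker   
Hollow Hills    | Mitchell
Empty Rooms     | NULL    
Broken Clocks   | Davis   
Paper Boats     | Davis   
Northern Lights | Mitchell


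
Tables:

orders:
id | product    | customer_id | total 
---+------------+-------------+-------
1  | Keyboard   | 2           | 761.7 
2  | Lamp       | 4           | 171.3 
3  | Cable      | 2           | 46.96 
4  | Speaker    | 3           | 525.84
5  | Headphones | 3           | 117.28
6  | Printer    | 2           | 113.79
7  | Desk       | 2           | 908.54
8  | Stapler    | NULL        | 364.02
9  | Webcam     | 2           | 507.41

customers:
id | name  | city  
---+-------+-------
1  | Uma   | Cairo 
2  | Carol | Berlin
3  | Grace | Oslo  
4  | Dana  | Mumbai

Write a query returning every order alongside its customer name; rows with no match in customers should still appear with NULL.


LEFT JOIN keeps every row from orders (the left table); where customer_id has no match in customers, the customer columns become NULL. Walk through each order:
  - order 1 (Keyboard): customer_id=2 -> matches Carol
  - order 2 (Lamp): customer_id=4 -> matches Dana
  - order 3 (Cable): customer_id=2 -> matches Carol
  - order 4 (Speaker): customer_id=3 -> matches Grace
  - order 5 (Headphones): customer_id=3 -> matches Grace
  - order 6 (Printer): customer_id=2 -> matches Carol
  - order 7 (Desk): customer_id=2 -> matches Carol
  - order 8 (Stapler): customer_id=NULL, no match -> kept with NULL
  - order 9 (Webcam): customer_id=2 -> matches Carol
All 9 rows appear; 1 has NULL customer.

SQL:
SELECT a.product, b.name AS customer
FROM orders a
LEFT JOIN customers b ON a.customer_id = b.id

Result:
product    | customer
-----------+---------
Keyboard   | Carol   
Lamp       | Dana    
Cable      | Carol   
Speaker    | Grace   
Headphones | Grace   
Printer    | Carol   
Desk       | Carol   
Stapler    | NULL    
Webcam     | Carol   


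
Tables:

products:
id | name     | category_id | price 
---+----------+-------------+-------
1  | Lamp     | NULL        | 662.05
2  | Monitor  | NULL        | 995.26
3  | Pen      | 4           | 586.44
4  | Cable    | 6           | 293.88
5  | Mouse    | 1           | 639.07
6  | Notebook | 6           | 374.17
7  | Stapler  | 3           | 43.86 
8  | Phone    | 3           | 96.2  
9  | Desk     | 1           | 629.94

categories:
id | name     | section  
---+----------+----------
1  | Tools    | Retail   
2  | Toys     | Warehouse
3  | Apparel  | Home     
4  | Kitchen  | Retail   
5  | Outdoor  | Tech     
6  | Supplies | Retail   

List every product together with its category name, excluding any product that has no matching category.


INNER JOIN keeps only products rows whose category_id matches an id in categories. Walk through each product:
  - product 1 (Lamp): category_id=NULL, no match -> dropped
  - product 2 (Monitor): category_id=NULL, no match -> dropped
  - product 3 (Pen): category_id=4 -> matches Kitchen
  - product 4 (Cable): category_id=6 -> matches Supplies
  - product 5 (Mouse): category_id=1 -> matches Tools
  - product 6 (Notebook): category_id=6 -> matches Supplies
  - product 7 (Stapler): category_id=3 -> matches Apparel
  - product 8 (Phone): category_id=3 -> matches Apparel
  - product 9 (Desk): category_id=1 -> matches Tools
So 2 of 9 rows are dropped.

SQL:
SELECT a.name, b.name AS category
FROM products a
INNER JOIN categories b ON a.category_id = b.id

Result:
name     | category
---------+---------
Pen      | Kitchen 
Cable    | Supplies
Mouse    | Tools   
Notebook | Supplies
Stapler  | Apparel 
Phone    | Apparel 
Desk     | Tools   


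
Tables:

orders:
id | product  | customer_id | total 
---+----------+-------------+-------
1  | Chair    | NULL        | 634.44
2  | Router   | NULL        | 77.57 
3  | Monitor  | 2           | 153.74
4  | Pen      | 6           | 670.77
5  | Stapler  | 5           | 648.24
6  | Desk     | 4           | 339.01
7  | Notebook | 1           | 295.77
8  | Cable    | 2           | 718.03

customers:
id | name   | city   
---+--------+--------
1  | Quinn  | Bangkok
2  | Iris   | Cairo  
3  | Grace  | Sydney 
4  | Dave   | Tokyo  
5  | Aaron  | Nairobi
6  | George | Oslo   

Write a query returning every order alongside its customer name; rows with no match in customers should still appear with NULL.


LEFT JOIN keeps every row from orders (the left table); where customer_id has no match in customers, the customer columns become NULL. Walk through each order:
  - order 1 (Chair): customer_id=NULL, no match -> kept with NULL
  - order 2 (Router): customer_id=NULL, no match -> kept with NULL
  - order 3 (Monitor): customer_id=2 -> matches Iris
  - order 4 (Pen): customer_id=6 -> matches George
  - order 5 (Stapler): customer_id=5 -> matches Aaron
  - order 6 (Desk): customer_id=4 -> matches Dave
  - order 7 (Notebook): customer_id=1 -> matches Quinn
  - order 8 (Cable): customer_id=2 -> matches Iris
All 8 rows appear; 2 have NULL customer.

SQL:
SELECT a.product, b.name AS customer
FROM orders a
LEFT JOIN customers b ON a.customer_id = b.id

Result:
product  | customer
---------+---------
Chair    | NULL    
Router   | NULL    
Monitor  | Iris    
Pen      | George  
Stapler  | Aaron   
Desk     | Dave    
Notebook | Quinn   
Cable    | Iris    


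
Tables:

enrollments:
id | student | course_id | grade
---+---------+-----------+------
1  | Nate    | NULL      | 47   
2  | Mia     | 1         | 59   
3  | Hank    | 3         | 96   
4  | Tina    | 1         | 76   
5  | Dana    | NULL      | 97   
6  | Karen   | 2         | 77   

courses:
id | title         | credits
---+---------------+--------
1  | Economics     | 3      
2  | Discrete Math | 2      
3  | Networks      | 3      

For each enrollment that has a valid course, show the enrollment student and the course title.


INNER JOIN keeps only enrollments rows whose course_id matches an id in courses. Walk through each enrollment:
  - enrollment 1 (Nate): course_id=NULL, no match -> dropped
  - enrollment 2 (Mia): course_id=1 -> matches Economics
  - enrollment 3 (Hank): course_id=3 -> matches Networks
  - enrollment 4 (Tina): course_id=1 -> matches Economics
  - enrollment 5 (Dana): course_id=NULL, no match -> dropped
  - enrollment 6 (Karen): course_id=2 -> matches Discrete Math
So 2 of 6 rows are dropped.

SQL:
SELECT a.student, b.title AS course
FROM enrollments a
INNER JOIN courses b ON a.course_id = b.id

Result:
student | course       
--------+--------------
Mia     | Economics    
Hank    | Networks     
Tina    | Economics    
Karen   | Discrete Math


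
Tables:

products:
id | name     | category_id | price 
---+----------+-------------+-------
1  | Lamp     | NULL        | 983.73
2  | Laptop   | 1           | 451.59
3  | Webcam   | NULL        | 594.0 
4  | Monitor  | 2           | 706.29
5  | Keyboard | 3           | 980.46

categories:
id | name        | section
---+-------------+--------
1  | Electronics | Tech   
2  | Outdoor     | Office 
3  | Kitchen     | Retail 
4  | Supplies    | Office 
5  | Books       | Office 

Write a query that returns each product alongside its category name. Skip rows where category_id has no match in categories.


INNER JOIN keeps only products rows whose category_id matches an id in categories. Walk through each product:
  - product 1 (Lamp): category_id=NULL, no match -> dropped
  - product 2 (Laptop): category_id=1 -> matches Electronics
  - product 3 (Webcam): category_id=NULL, no match -> dropped
  - product 4 (Monitor): category_id=2 -> matches Outdoor
  - product 5 (Keyboard): category_id=3 -> matches Kitchen
So 2 of 5 rows are dropped.

SQL:
SELECT a.name, b.name AS category
FROM products a
INNER JOIN categories b ON a.category_id = b.id

Result:
name     | category   
---------+------------
Laptop   | Electronics
Monitor  | Outdoor    
Keyboard | Kitchen    


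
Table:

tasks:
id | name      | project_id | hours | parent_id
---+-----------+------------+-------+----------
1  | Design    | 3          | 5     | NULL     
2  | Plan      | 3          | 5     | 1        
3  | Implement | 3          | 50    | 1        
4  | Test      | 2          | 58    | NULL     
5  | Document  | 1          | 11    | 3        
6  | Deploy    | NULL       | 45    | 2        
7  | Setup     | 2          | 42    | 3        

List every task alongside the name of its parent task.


This is a self-join: tasks is joined to a second copy of itself, matching each row's parent_id to another row's id. Use LEFT JOIN so rows with parent_id=NULL are kept.
  - task 1 (Design): parent_id=NULL -> NULL
  - task 2 (Plan): parent_id=1 -> Design
  - task 3 (Implement): parent_id=1 -> Design
  - task 4 (Test): parent_id=NULL -> NULL
  - task 5 (Document): parent_id=3 -> Implement
  - task 6 (Deploy): parent_id=2 -> Plan
  - task 7 (Setup): parent_id=3 -> Implement

SQL:
SELECT a.name AS item, b.name AS parent
FROM tasks a
LEFT JOIN tasks b ON a.parent_id = b.id

Result:
item      | parent   
----------+----------
Design    | NULL     
Plan      | Design   
Implement | Design   
Test      | NULL     
Document  | Implement
Deploy    | Plan     
Setup     | Implement


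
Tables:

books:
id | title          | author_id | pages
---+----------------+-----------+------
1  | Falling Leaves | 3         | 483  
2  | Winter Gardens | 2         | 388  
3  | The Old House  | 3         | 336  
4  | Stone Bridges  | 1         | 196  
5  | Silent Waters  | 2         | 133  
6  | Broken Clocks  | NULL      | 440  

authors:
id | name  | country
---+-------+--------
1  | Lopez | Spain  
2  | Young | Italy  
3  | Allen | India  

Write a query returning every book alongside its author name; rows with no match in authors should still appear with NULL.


LEFT JOIN keeps every row from books (the left table); where author_id has no match in authors, the author columns become NULL. Walk through each book:
  - book 1 (Falling Leaves): author_id=3 -> matches Allen
  - book 2 (Winter Gardens): author_id=2 -> matches Young
  - book 3 (The Old House): author_id=3 -> matches Allen
  - book 4 (Stone Bridges): author_id=1 -> matches Lopez
  - book 5 (Silent Waters): author_id=2 -> matches Young
  - book 6 (Broken Clocks): author_id=NULL, no match -> kept with NULL
All 6 rows appear; 1 has NULL author.

SQL:
SELECT a.title, b.name AS author
FROM books a
LEFT JOIN authors b ON a.author_id = b.id

Result:
title          | author
---------------+-------
Falling Leaves | Allen 
Winter Gardens | Young 
The Old House  | Allen 
Stone Bridges  | Lopez 
Silent Waters  | Young 
Broken Clocks  | NULL  


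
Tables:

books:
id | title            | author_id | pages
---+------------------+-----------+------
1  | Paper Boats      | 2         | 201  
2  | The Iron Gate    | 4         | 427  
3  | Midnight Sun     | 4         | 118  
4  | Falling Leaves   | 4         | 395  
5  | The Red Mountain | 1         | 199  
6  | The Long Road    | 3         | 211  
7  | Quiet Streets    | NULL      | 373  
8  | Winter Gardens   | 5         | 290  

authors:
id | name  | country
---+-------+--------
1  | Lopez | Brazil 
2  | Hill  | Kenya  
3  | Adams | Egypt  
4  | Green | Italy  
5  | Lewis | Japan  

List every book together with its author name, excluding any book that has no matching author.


INNER JOIN keeps only books rows whose author_id matches an id in authors. Walk through each book:
  - book 1 (Paper Boats): author_id=2 -> matches Hill
  - book 2 (The Iron Gate): author_id=4 -> matches Green
  - book 3 (Midnight Sun): author_id=4 -> matches Green
  - book 4 (Falling Leaves): author_id=4 -> matches Green
  - book 5 (The Red Mountain): author_id=1 -> matches Lopez
  - book 6 (The Long Road): author_id=3 -> matches Adams
  - book 7 (Quiet Streets): author_id=NULL, no match -> dropped
  - book 8 (Winter Gardens): author_id=5 -> matches Lewis
So 1 of 8 rows is dropped.

SQL:
SELECT a.title, b.name AS author
FROM books a
INNER JOIN authors b ON a.author_id = b.id

Result:
title            | author
-----------------+-------
Paper Boats      | Hill  
The Iron Gate    | Green 
Midnight Sun     | Green 
Falling Leaves   | Green 
The Red Mountain | Lopez 
The Long Road    | Adams 
Winter Gardens   | Lewis 


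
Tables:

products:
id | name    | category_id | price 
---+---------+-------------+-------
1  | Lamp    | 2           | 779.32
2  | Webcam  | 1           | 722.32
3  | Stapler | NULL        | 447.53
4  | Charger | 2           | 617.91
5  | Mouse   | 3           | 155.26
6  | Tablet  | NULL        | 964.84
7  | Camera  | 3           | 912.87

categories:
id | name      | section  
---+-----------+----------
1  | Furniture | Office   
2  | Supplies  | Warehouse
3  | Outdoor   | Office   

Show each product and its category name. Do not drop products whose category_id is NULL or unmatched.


LEFT JOIN keeps every row from products (the left table); where category_id has no match in categories, the category columns become NULL. Walk through each product:
  - product 1 (Lamp): category_id=2 -> matches Supplies
  - product 2 (Webcam): category_id=1 -> matches Furniture
  - product 3 (Stapler): category_id=NULL, no match -> kept with NULL
  - product 4 (Charger): category_id=2 -> matches Supplies
  - product 5 (Mouse): category_id=3 -> matches Outdoor
  - product 6 (Tablet): category_id=NULL, no match -> kept with NULL
  - product 7 (Camera): category_id=3 -> matches Outdoor
All 7 rows appear; 2 have NULL category.

SQL:
SELECT a.name, b.name AS category
FROM products a
LEFT JOIN categories b ON a.category_id = b.id

Result:
name    | category 
--------+----------
Lamp    | Supplies 
Webcam  | Furniture
Stapler | NULL     
Charger | Supplies 
Mouse   | Outdoor  
Tablet  | NULL     
Camera  | Outdoor  


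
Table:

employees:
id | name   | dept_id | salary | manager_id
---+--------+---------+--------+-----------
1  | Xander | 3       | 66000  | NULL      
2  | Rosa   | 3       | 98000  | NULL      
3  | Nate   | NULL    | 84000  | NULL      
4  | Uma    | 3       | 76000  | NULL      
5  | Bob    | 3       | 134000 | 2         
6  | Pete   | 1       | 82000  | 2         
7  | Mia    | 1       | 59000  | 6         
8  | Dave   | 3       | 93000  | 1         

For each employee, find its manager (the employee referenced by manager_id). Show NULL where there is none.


This is a self-join: employees is joined to a second copy of itself, matching each row's manager_id to another row's id. Use LEFT JOIN so rows with manager_id=NULL are kept.
  - employee 1 (Xander): manager_id=NULL -> NULL
  - employee 2 (Rosa): manager_id=NULL -> NULL
  - employee 3 (Nate): manager_id=NULL -> NULL
  - employee 4 (Uma): manager_id=NULL -> NULL
  - employee 5 (Bob): manager_id=2 -> Rosa
  - employee 6 (Pete): manager_id=2 -> Rosa
  - employee 7 (Mia): manager_id=6 -> Pete
  - employee 8 (Dave): manager_id=1 -> Xander

SQL:
SELECT a.name AS item, b.name AS manager
FROM employees a
LEFT JOIN employees b ON a.manager_id = b.id

Result:
item   | manager
-------+--------
Xander | NULL   
Rosa   | NULL   
Nate   | NULL   
Uma    | NULL   
Bob    | Rosa   
Pete   | Rosa   
Mia    | Pete   
Dave   | Xander 


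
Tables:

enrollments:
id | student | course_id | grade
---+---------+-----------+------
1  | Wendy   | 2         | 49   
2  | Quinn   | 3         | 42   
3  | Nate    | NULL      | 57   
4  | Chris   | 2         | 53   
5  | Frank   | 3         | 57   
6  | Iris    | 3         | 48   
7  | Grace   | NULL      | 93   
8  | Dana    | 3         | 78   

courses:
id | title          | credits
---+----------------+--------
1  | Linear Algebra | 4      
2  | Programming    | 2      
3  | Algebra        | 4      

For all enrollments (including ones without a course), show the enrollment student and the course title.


LEFT JOIN keeps every row from enrollments (the left table); where course_id has no match in courses, the course columns become NULL. Walk through each enrollment:
  - enrollment 1 (Wendy): course_id=2 -> matches Programming
  - enrollment 2 (Quinn): course_id=3 -> matches Algebra
  - enrollment 3 (Nate): course_id=NULL, no match -> kept with NULL
  - enrollment 4 (Chris): course_id=2 -> matches Programming
  - enrollment 5 (Frank): course_id=3 -> matches Algebra
  - enrollment 6 (Iris): course_id=3 -> matches Algebra
  - enrollment 7 (Grace): course_id=NULL, no match -> kept with NULL
  - enrollment 8 (Dana): course_id=3 -> matches Algebra
All 8 rows appear; 2 have NULL course.

SQL:
SELECT a.student, b.title AS course
FROM enrollments a
LEFT JOIN courses b ON a.course_id = b.id

Result:
student | course     
--------+------------
Wendy   | Programming
Quinn   | Algebra    
Nate    | NULL       
Chris   | Programming
Frank   | Algebra    
Iris    | Algebra    
Grace   | NULL       
Dana    | Algebra    


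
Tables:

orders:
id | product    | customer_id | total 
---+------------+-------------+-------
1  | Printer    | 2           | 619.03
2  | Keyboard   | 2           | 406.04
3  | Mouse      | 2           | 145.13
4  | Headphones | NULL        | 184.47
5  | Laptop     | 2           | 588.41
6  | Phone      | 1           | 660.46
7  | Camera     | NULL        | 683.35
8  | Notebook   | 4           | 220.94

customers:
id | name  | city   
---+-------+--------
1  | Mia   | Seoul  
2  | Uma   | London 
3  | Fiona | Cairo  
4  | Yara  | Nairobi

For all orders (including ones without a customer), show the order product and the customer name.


LEFT JOIN keeps every row from orders (the left table); where customer_id has no match in customers, the customer columns become NULL. Walk through each order:
  - order 1 (Printer): customer_id=2 -> matches Uma
  - order 2 (Keyboard): customer_id=2 -> matches Uma
  - order 3 (Mouse): customer_id=2 -> matches Uma
  - order 4 (Headphones): customer_id=NULL, no match -> kept with NULL
  - order 5 (Laptop): customer_id=2 -> matches Uma
  - order 6 (Phone): customer_id=1 -> matches Mia
  - order 7 (Camera): customer_id=NULL, no match -> kept with NULL
  - order 8 (Notebook): customer_id=4 -> matches Yara
All 8 rows appear; 2 have NULL customer.

SQL:
SELECT a.product, b.name AS customer
FROM orders a
LEFT JOIN customers b ON a.customer_id = b.id

Result:
product    | customer
-----------+---------
Printer    | Uma     
Keyboard   | Uma     
Mouse      | Uma     
Headphones | NULL    
Laptop     | Uma     
Phone      | Mia     
Camera     | NULL    
Notebook   | Yara    


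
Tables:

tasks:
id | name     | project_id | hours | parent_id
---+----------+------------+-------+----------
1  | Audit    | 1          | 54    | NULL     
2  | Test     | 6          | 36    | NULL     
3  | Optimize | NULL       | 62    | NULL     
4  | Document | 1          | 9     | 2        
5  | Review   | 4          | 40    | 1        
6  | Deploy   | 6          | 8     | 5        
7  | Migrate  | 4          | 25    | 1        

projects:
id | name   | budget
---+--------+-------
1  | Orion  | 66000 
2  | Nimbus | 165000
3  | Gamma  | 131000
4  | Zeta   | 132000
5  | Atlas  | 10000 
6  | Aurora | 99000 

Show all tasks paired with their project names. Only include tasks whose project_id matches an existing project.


INNER JOIN keeps only tasks rows whose project_id matches an id in projects. Walk through each task:
  - task 1 (Audit): project_id=1 -> matches Orion
  - task 2 (Test): project_id=6 -> matches Aurora
  - task 3 (Optimize): project_id=NULL, no match -> dropped
  - task 4 (Document): project_id=1 -> matches Orion
  - task 5 (Review): project_id=4 -> matches Zeta
  - task 6 (Deploy): project_id=6 -> matches Aurora
  - task 7 (Migrate): project_id=4 -> matches Zeta
So 1 of 7 rows is dropped.

SQL:
SELECT a.name, b.name AS project
FROM tasks a
INNER JOIN projects b ON a.project_id = b.id

Result:
name     | project
---------+--------
Audit    | Orion  
Test     | Aurora 
Document | Orion  
Review   | Zeta   
Deploy   | Aurora 
Migrate  | Zeta   


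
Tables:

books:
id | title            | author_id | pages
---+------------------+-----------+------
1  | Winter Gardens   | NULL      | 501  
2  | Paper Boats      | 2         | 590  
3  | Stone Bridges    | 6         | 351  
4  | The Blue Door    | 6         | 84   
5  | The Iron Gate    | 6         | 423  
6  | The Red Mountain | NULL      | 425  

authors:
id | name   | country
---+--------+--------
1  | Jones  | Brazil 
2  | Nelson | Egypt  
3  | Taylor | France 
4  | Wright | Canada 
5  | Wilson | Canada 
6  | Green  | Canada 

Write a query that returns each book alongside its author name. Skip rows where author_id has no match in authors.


INNER JOIN keeps only books rows whose author_id matches an id in authors. Walk through each book:
  - book 1 (Winter Gardens): author_id=NULL, no match -> dropped
  - book 2 (Paper Boats): author_id=2 -> matches Nelson
  - book 3 (Stone Bridges): author_id=6 -> matches Green
  - book 4 (The Blue Door): author_id=6 -> matches Green
  - book 5 (The Iron Gate): author_id=6 -> matches Green
  - book 6 (The Red Mountain): author_id=NULL, no match -> dropped
So 2 of 6 rows are dropped.

SQL:
SELECT a.title, b.name AS author
FROM books a
INNER JOIN authors b ON a.author_id = b.id

Result:
title         | author
--------------+-------
Paper Boats   | Nelson
Stone Bridges | Green 
The Blue Door | Green 
The Iron Gate | Green 


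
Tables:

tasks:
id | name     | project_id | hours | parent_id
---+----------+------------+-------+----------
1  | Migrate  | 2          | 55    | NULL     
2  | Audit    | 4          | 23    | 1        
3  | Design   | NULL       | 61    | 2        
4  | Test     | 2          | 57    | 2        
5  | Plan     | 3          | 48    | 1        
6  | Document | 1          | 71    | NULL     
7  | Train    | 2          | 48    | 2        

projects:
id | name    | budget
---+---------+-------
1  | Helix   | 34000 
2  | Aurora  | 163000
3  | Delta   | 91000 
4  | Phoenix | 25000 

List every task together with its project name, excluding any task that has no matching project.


INNER JOIN keeps only tasks rows whose project_id matches an id in projects. Walk through each task:
  - task 1 (Migrate): project_id=2 -> matches Aurora
  - task 2 (Audit): project_id=4 -> matches Phoenix
  - task 3 (Design): project_id=NULL, no match -> dropped
  - task 4 (Test): project_id=2 -> matches Aurora
  - task 5 (Plan): project_id=3 -> matches Delta
  - task 6 (Document): project_id=1 -> matches Helix
  - task 7 (Train): project_id=2 -> matches Aurora
So 1 of 7 rows is dropped.

SQL:
SELECT a.name, b.name AS project
FROM tasks a
INNER JOIN projects b ON a.project_id = b.id

Result:
name     | project
---------+--------
Migrate  | Aurora 
Audit    | Phoenix
Test     | Aurora 
Plan     | Delta  
Document | Helix  
Train    | Aurora 


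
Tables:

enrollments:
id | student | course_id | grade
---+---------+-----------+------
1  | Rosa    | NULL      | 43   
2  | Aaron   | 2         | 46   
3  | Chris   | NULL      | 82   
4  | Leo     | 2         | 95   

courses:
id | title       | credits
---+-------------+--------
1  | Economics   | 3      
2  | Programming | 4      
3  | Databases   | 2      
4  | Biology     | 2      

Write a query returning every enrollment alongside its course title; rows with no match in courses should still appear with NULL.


LEFT JOIN keeps every row from enrollments (the left table); where course_id has no match in courses, the course columns become NULL. Walk through each enrollment:
  - enrollment 1 (Rosa): course_id=NULL, no match -> kept with NULL
  - enrollment 2 (Aaron): course_id=2 -> matches Programming
  - enrollment 3 (Chris): course_id=NULL, no match -> kept with NULL
  - enrollment 4 (Leo): course_id=2 -> matches Programming
All 4 rows appear; 2 have NULL course.

SQL:
SELECT a.student, b.title AS course
FROM enrollments a
LEFT JOIN courses b ON a.course_id = b.id

Result:
student | course     
--------+------------
Rosa    | NULL       
Aaron   | Programming
Chris   | NULL       
Leo     | Programming


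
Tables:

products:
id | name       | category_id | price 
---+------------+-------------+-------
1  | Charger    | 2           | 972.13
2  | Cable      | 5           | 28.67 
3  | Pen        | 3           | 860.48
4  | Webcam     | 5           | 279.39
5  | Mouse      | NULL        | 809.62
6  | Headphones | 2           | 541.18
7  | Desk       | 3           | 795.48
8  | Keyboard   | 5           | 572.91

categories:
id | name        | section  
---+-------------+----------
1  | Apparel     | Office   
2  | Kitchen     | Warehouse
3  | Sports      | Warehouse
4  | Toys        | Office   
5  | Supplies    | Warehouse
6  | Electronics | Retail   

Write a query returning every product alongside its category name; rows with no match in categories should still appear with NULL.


LEFT JOIN keeps every row from products (the left table); where category_id has no match in categories, the category columns become NULL. Walk through each product:
  - product 1 (Charger): category_id=2 -> matches Kitchen
  - product 2 (Cable): category_id=5 -> matches Supplies
  - product 3 (Pen): category_id=3 -> matches Sports
  - product 4 (Webcam): category_id=5 -> matches Supplies
  - product 5 (Mouse): category_id=NULL, no match -> kept with NULL
  - product 6 (Headphones): category_id=2 -> matches Kitchen
  - product 7 (Desk): category_id=3 -> matches Sports
  - product 8 (Keyboard): category_id=5 -> matches Supplies
All 8 rows appear; 1 has NULL category.

SQL:
SELECT a.name, b.name AS category
FROM products a
LEFT JOIN categories b ON a.category_id = b.id

Result:
name       | category
-----------+---------
Charger    | Kitchen 
Cable      | Supplies
Pen        | Sports  
Webcam     | Supplies
Mouse      | NULL    
Headphones | Kitchen 
Desk       | Sports  
Keyboard   | Supplies


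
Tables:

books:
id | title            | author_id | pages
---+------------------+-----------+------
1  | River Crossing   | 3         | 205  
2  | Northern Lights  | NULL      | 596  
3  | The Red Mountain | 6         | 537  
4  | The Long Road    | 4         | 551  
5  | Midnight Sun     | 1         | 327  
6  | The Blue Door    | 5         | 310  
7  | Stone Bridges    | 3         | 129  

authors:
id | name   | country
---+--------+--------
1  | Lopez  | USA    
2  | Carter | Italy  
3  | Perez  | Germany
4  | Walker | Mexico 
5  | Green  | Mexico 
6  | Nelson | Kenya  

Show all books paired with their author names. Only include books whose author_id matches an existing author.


INNER JOIN keeps only books rows whose author_id matches an id in authors. Walk through each book:
  - book 1 (River Crossing): author_id=3 -> matches Perez
  - book 2 (Northern Lights): author_id=NULL, no match -> dropped
  - book 3 (The Red Mountain): author_id=6 -> matches Nelson
  - book 4 (The Long Road): author_id=4 -> matches Walker
  - book 5 (Midnight Sun): author_id=1 -> matches Lopez
  - book 6 (The Blue Door): author_id=5 -> matches Green
  - book 7 (Stone Bridges): author_id=3 -> matches Perez
So 1 of 7 rows is dropped.

SQL:
SELECT a.title, b.name AS author
FROM books a
INNER JOIN authors b ON a.author_id = b.id

Result:
title            | author
-----------------+-------
River Crossing   | Perez 
The Red Mountain | Nelson
The Long Road    | Walker
Midnight Sun     | Lopez 
The Blue Door    | Green 
Stone Bridges    | Perez 


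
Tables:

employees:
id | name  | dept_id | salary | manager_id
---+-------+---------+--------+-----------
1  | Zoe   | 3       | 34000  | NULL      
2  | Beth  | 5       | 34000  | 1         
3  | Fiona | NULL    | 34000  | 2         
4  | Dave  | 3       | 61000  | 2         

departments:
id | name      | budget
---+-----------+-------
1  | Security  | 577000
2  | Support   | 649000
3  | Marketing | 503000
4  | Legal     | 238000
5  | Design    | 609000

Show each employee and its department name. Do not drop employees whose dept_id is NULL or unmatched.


LEFT JOIN keeps every row from employees (the left table); where dept_id has no match in departments, the department columns become NULL. Walk through each employee:
  - employee 1 (Zoe): dept_id=3 -> matches Marketing
  - employee 2 (Beth): dept_id=5 -> matches Design
  - employee 3 (Fiona): dept_id=NULL, no match -> kept with NULL
  - employee 4 (Dave): dept_id=3 -> matches Marketing
All 4 rows appear; 1 has NULL department.

SQL:
SELECT a.name, b.name AS department
FROM employees a
LEFT JOIN departments b ON a.dept_id = b.id

Result:
name  | department
------+-----------
Zoe   | Marketing 
Beth  | Design    
Fiona | NULL      
Dave  | Marketing 
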